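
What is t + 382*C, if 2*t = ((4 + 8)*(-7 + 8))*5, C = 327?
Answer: 124944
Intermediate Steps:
t = 30 (t = (((4 + 8)*(-7 + 8))*5)/2 = ((12*1)*5)/2 = (12*5)/2 = (½)*60 = 30)
t + 382*C = 30 + 382*327 = 30 + 124914 = 124944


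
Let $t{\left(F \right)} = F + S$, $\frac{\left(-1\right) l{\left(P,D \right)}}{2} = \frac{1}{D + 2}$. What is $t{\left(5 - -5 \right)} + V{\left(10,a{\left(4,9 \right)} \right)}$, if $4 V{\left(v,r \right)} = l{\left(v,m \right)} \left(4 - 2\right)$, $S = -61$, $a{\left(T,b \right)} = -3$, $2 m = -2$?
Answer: $-52$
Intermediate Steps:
$m = -1$ ($m = \frac{1}{2} \left(-2\right) = -1$)
$l{\left(P,D \right)} = - \frac{2}{2 + D}$ ($l{\left(P,D \right)} = - \frac{2}{D + 2} = - \frac{2}{2 + D}$)
$V{\left(v,r \right)} = -1$ ($V{\left(v,r \right)} = \frac{- \frac{2}{2 - 1} \left(4 - 2\right)}{4} = \frac{- \frac{2}{1} \cdot 2}{4} = \frac{\left(-2\right) 1 \cdot 2}{4} = \frac{\left(-2\right) 2}{4} = \frac{1}{4} \left(-4\right) = -1$)
$t{\left(F \right)} = -61 + F$ ($t{\left(F \right)} = F - 61 = -61 + F$)
$t{\left(5 - -5 \right)} + V{\left(10,a{\left(4,9 \right)} \right)} = \left(-61 + \left(5 - -5\right)\right) - 1 = \left(-61 + \left(5 + 5\right)\right) - 1 = \left(-61 + 10\right) - 1 = -51 - 1 = -52$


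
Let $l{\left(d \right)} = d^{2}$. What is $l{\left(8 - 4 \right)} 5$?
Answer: $80$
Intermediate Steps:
$l{\left(8 - 4 \right)} 5 = \left(8 - 4\right)^{2} \cdot 5 = 4^{2} \cdot 5 = 16 \cdot 5 = 80$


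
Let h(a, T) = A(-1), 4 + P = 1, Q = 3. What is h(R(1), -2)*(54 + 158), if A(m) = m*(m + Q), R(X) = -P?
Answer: -424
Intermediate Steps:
P = -3 (P = -4 + 1 = -3)
R(X) = 3 (R(X) = -1*(-3) = 3)
A(m) = m*(3 + m) (A(m) = m*(m + 3) = m*(3 + m))
h(a, T) = -2 (h(a, T) = -(3 - 1) = -1*2 = -2)
h(R(1), -2)*(54 + 158) = -2*(54 + 158) = -2*212 = -424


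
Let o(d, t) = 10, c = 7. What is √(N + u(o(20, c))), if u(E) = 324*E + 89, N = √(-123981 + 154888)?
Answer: √(3329 + √30907) ≈ 59.201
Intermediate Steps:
N = √30907 ≈ 175.80
u(E) = 89 + 324*E
√(N + u(o(20, c))) = √(√30907 + (89 + 324*10)) = √(√30907 + (89 + 3240)) = √(√30907 + 3329) = √(3329 + √30907)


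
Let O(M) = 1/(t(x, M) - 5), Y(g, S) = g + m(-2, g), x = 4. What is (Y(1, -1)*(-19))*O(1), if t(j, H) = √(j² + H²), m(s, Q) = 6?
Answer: 665/8 + 133*√17/8 ≈ 151.67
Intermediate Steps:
Y(g, S) = 6 + g (Y(g, S) = g + 6 = 6 + g)
t(j, H) = √(H² + j²)
O(M) = 1/(-5 + √(16 + M²)) (O(M) = 1/(√(M² + 4²) - 5) = 1/(√(M² + 16) - 5) = 1/(√(16 + M²) - 5) = 1/(-5 + √(16 + M²)))
(Y(1, -1)*(-19))*O(1) = ((6 + 1)*(-19))/(-5 + √(16 + 1²)) = (7*(-19))/(-5 + √(16 + 1)) = -133/(-5 + √17)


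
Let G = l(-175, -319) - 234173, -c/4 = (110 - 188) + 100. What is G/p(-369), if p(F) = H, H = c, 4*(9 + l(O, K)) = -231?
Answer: 936959/352 ≈ 2661.8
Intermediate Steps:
l(O, K) = -267/4 (l(O, K) = -9 + (¼)*(-231) = -9 - 231/4 = -267/4)
c = -88 (c = -4*((110 - 188) + 100) = -4*(-78 + 100) = -4*22 = -88)
H = -88
p(F) = -88
G = -936959/4 (G = -267/4 - 234173 = -936959/4 ≈ -2.3424e+5)
G/p(-369) = -936959/4/(-88) = -936959/4*(-1/88) = 936959/352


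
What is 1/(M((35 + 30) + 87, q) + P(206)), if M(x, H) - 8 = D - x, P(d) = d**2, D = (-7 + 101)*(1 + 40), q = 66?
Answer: 1/46146 ≈ 2.1670e-5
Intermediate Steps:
D = 3854 (D = 94*41 = 3854)
M(x, H) = 3862 - x (M(x, H) = 8 + (3854 - x) = 3862 - x)
1/(M((35 + 30) + 87, q) + P(206)) = 1/((3862 - ((35 + 30) + 87)) + 206**2) = 1/((3862 - (65 + 87)) + 42436) = 1/((3862 - 1*152) + 42436) = 1/((3862 - 152) + 42436) = 1/(3710 + 42436) = 1/46146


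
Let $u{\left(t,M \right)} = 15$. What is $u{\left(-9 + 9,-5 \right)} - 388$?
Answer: $-373$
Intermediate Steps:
$u{\left(-9 + 9,-5 \right)} - 388 = 15 - 388 = -373$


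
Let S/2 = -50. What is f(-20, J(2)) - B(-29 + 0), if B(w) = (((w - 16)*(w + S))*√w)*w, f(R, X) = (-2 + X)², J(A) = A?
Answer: 168345*I*√29 ≈ 9.0657e+5*I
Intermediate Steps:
S = -100 (S = 2*(-50) = -100)
B(w) = w^(3/2)*(-100 + w)*(-16 + w) (B(w) = (((w - 16)*(w - 100))*√w)*w = (((-16 + w)*(-100 + w))*√w)*w = (((-100 + w)*(-16 + w))*√w)*w = (√w*(-100 + w)*(-16 + w))*w = w^(3/2)*(-100 + w)*(-16 + w))
f(-20, J(2)) - B(-29 + 0) = (-2 + 2)² - (-29 + 0)^(3/2)*(1600 + (-29 + 0)² - 116*(-29 + 0)) = 0² - (-29)^(3/2)*(1600 + (-29)² - 116*(-29)) = 0 - (-29*I*√29)*(1600 + 841 + 3364) = 0 - (-29*I*√29)*5805 = 0 - (-168345)*I*√29 = 0 + 168345*I*√29 = 168345*I*√29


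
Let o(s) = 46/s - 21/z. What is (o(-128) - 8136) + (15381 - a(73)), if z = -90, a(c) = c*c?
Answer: 1839239/960 ≈ 1915.9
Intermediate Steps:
a(c) = c**2
o(s) = 7/30 + 46/s (o(s) = 46/s - 21/(-90) = 46/s - 21*(-1/90) = 46/s + 7/30 = 7/30 + 46/s)
(o(-128) - 8136) + (15381 - a(73)) = ((7/30 + 46/(-128)) - 8136) + (15381 - 1*73**2) = ((7/30 + 46*(-1/128)) - 8136) + (15381 - 1*5329) = ((7/30 - 23/64) - 8136) + (15381 - 5329) = (-121/960 - 8136) + 10052 = -7810681/960 + 10052 = 1839239/960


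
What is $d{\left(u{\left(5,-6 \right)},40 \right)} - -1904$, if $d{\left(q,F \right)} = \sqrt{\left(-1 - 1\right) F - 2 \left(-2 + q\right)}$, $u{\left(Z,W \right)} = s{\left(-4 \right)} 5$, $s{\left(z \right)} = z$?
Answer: $1904 + 6 i \approx 1904.0 + 6.0 i$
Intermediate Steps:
$u{\left(Z,W \right)} = -20$ ($u{\left(Z,W \right)} = \left(-4\right) 5 = -20$)
$d{\left(q,F \right)} = \sqrt{4 - 2 F - 2 q}$ ($d{\left(q,F \right)} = \sqrt{- 2 F - \left(-4 + 2 q\right)} = \sqrt{4 - 2 F - 2 q}$)
$d{\left(u{\left(5,-6 \right)},40 \right)} - -1904 = \sqrt{4 - 80 - -40} - -1904 = \sqrt{4 - 80 + 40} + 1904 = \sqrt{-36} + 1904 = 6 i + 1904 = 1904 + 6 i$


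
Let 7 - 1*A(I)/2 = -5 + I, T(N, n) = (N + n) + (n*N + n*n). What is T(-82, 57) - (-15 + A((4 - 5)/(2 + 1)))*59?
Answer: -6061/3 ≈ -2020.3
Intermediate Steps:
T(N, n) = N + n + n² + N*n (T(N, n) = (N + n) + (N*n + n²) = (N + n) + (n² + N*n) = N + n + n² + N*n)
A(I) = 24 - 2*I (A(I) = 14 - 2*(-5 + I) = 14 + (10 - 2*I) = 24 - 2*I)
T(-82, 57) - (-15 + A((4 - 5)/(2 + 1)))*59 = (-82 + 57 + 57² - 82*57) - (-15 + (24 - 2*(4 - 5)/(2 + 1)))*59 = (-82 + 57 + 3249 - 4674) - (-15 + (24 - (-2)/3))*59 = -1450 - (-15 + (24 - (-2)/3))*59 = -1450 - (-15 + (24 - 2*(-⅓)))*59 = -1450 - (-15 + (24 + ⅔))*59 = -1450 - (-15 + 74/3)*59 = -1450 - 29*59/3 = -1450 - 1*1711/3 = -1450 - 1711/3 = -6061/3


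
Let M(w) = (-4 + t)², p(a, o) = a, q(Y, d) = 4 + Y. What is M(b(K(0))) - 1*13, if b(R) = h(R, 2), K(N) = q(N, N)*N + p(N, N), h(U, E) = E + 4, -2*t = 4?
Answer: 23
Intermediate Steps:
t = -2 (t = -½*4 = -2)
h(U, E) = 4 + E
K(N) = N + N*(4 + N) (K(N) = (4 + N)*N + N = N*(4 + N) + N = N + N*(4 + N))
b(R) = 6 (b(R) = 4 + 2 = 6)
M(w) = 36 (M(w) = (-4 - 2)² = (-6)² = 36)
M(b(K(0))) - 1*13 = 36 - 1*13 = 36 - 13 = 23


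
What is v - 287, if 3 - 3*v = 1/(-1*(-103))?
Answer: -88375/309 ≈ -286.00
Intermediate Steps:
v = 308/309 (v = 1 - 1/(3*((-1*(-103)))) = 1 - ⅓/103 = 1 - ⅓*1/103 = 1 - 1/309 = 308/309 ≈ 0.99676)
v - 287 = 308/309 - 287 = -88375/309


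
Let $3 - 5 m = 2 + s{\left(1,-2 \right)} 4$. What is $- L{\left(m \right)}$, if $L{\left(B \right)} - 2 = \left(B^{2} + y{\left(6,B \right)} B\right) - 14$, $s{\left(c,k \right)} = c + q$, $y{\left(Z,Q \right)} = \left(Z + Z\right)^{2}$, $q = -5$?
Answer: $- \frac{12229}{25} \approx -489.16$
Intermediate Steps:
$y{\left(Z,Q \right)} = 4 Z^{2}$ ($y{\left(Z,Q \right)} = \left(2 Z\right)^{2} = 4 Z^{2}$)
$s{\left(c,k \right)} = -5 + c$ ($s{\left(c,k \right)} = c - 5 = -5 + c$)
$m = \frac{17}{5}$ ($m = \frac{3}{5} - \frac{2 + \left(-5 + 1\right) 4}{5} = \frac{3}{5} - \frac{2 - 16}{5} = \frac{3}{5} - - \frac{14}{5} = \frac{3}{5} + \frac{14}{5} = \frac{17}{5} \approx 3.4$)
$L{\left(B \right)} = -12 + B^{2} + 144 B$ ($L{\left(B \right)} = 2 - \left(14 - B^{2} - 4 \cdot 6^{2} B\right) = 2 - \left(14 - B^{2} - 4 \cdot 36 B\right) = 2 - \left(14 - B^{2} - 144 B\right) = 2 + \left(-14 + B^{2} + 144 B\right) = -12 + B^{2} + 144 B$)
$- L{\left(m \right)} = - (-12 + \left(\frac{17}{5}\right)^{2} + 144 \cdot \frac{17}{5}) = - (-12 + \frac{289}{25} + \frac{2448}{5}) = \left(-1\right) \frac{12229}{25} = - \frac{12229}{25}$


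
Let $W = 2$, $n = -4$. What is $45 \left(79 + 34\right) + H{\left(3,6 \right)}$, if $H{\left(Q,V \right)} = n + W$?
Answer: $5083$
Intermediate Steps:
$H{\left(Q,V \right)} = -2$ ($H{\left(Q,V \right)} = -4 + 2 = -2$)
$45 \left(79 + 34\right) + H{\left(3,6 \right)} = 45 \left(79 + 34\right) - 2 = 45 \cdot 113 - 2 = 5085 - 2 = 5083$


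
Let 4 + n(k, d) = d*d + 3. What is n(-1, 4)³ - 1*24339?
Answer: -20964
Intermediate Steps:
n(k, d) = -1 + d² (n(k, d) = -4 + (d*d + 3) = -4 + (d² + 3) = -4 + (3 + d²) = -1 + d²)
n(-1, 4)³ - 1*24339 = (-1 + 4²)³ - 1*24339 = (-1 + 16)³ - 24339 = 15³ - 24339 = 3375 - 24339 = -20964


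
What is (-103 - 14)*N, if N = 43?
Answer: -5031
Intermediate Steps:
(-103 - 14)*N = (-103 - 14)*43 = -117*43 = -5031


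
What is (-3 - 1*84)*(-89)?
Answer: 7743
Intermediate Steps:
(-3 - 1*84)*(-89) = (-3 - 84)*(-89) = -87*(-89) = 7743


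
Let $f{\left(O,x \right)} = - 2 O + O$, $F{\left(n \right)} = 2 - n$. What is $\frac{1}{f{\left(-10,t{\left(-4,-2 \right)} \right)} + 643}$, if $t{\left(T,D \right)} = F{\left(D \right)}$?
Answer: $\frac{1}{653} \approx 0.0015314$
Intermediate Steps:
$t{\left(T,D \right)} = 2 - D$
$f{\left(O,x \right)} = - O$
$\frac{1}{f{\left(-10,t{\left(-4,-2 \right)} \right)} + 643} = \frac{1}{\left(-1\right) \left(-10\right) + 643} = \frac{1}{10 + 643} = \frac{1}{653}$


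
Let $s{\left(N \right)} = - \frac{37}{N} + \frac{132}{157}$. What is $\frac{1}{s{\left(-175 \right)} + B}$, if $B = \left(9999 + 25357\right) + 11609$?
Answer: $\frac{27475}{1290392284} \approx 2.1292 \cdot 10^{-5}$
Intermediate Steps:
$B = 46965$ ($B = 35356 + 11609 = 46965$)
$s{\left(N \right)} = \frac{132}{157} - \frac{37}{N}$ ($s{\left(N \right)} = - \frac{37}{N} + 132 \cdot \frac{1}{157} = - \frac{37}{N} + \frac{132}{157} = \frac{132}{157} - \frac{37}{N}$)
$\frac{1}{s{\left(-175 \right)} + B} = \frac{1}{\left(\frac{132}{157} - \frac{37}{-175}\right) + 46965} = \frac{1}{\left(\frac{132}{157} - - \frac{37}{175}\right) + 46965} = \frac{1}{\left(\frac{132}{157} + \frac{37}{175}\right) + 46965} = \frac{1}{\frac{28909}{27475} + 46965} = \frac{1}{\frac{1290392284}{27475}} = \frac{27475}{1290392284}$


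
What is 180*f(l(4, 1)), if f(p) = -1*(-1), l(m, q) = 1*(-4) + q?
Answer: 180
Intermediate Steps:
l(m, q) = -4 + q
f(p) = 1
180*f(l(4, 1)) = 180*1 = 180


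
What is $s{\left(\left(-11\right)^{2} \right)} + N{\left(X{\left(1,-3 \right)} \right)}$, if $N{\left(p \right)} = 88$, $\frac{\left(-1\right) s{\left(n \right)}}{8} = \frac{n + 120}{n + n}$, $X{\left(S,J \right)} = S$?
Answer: $\frac{9684}{121} \approx 80.033$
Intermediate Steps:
$s{\left(n \right)} = - \frac{4 \left(120 + n\right)}{n}$ ($s{\left(n \right)} = - 8 \frac{n + 120}{n + n} = - 8 \frac{120 + n}{2 n} = - \frac{4 \left(120 + n\right)}{n}$)
$s{\left(\left(-11\right)^{2} \right)} + N{\left(X{\left(1,-3 \right)} \right)} = \left(-4 - \frac{480}{\left(-11\right)^{2}}\right) + 88 = \left(-4 - \frac{480}{121}\right) + 88 = - \frac{964}{121} + 88 = \frac{9684}{121}$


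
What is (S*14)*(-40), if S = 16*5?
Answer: -44800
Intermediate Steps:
S = 80
(S*14)*(-40) = (80*14)*(-40) = 1120*(-40) = -44800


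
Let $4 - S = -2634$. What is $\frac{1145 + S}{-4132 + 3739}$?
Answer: $- \frac{1261}{131} \approx -9.6259$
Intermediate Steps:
$S = 2638$ ($S = 4 - -2634 = 4 + 2634 = 2638$)
$\frac{1145 + S}{-4132 + 3739} = \frac{1145 + 2638}{-4132 + 3739} = \frac{3783}{-393} = 3783 \left(- \frac{1}{393}\right) = - \frac{1261}{131}$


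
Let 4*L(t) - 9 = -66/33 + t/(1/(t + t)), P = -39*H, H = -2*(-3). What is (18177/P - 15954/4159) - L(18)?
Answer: -159129241/648804 ≈ -245.27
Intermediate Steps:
H = 6
P = -234 (P = -39*6 = -234)
L(t) = 7/4 + t**2/2 (L(t) = 9/4 + (-66/33 + t/(1/(t + t)))/4 = 9/4 + (-66*1/33 + t/(1/(2*t)))/4 = 9/4 + (-2 + t/((1/(2*t))))/4 = 9/4 + (-2 + t*(2*t))/4 = 9/4 + (-2 + 2*t**2)/4 = 9/4 + (-1/2 + t**2/2) = 7/4 + t**2/2)
(18177/P - 15954/4159) - L(18) = (18177/(-234) - 15954/4159) - (7/4 + (1/2)*18**2) = (18177*(-1/234) - 15954*1/4159) - (7/4 + (1/2)*324) = (-6059/78 - 15954/4159) - (7/4 + 162) = -26443793/324402 - 1*655/4 = -26443793/324402 - 655/4 = -159129241/648804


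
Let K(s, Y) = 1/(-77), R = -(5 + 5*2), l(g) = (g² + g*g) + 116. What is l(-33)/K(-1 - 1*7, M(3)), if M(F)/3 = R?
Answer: -176638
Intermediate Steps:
l(g) = 116 + 2*g² (l(g) = (g² + g²) + 116 = 2*g² + 116 = 116 + 2*g²)
R = -15 (R = -(5 + 10) = -1*15 = -15)
M(F) = -45 (M(F) = 3*(-15) = -45)
K(s, Y) = -1/77
l(-33)/K(-1 - 1*7, M(3)) = (116 + 2*(-33)²)/(-1/77) = (116 + 2*1089)*(-77) = (116 + 2178)*(-77) = 2294*(-77) = -176638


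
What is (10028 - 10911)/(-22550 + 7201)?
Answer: 883/15349 ≈ 0.057528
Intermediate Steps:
(10028 - 10911)/(-22550 + 7201) = -883/(-15349) = -883*(-1/15349) = 883/15349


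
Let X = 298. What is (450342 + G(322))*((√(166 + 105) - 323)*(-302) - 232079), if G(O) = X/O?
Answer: -1393477650209/23 - 21896573722*√271/161 ≈ -6.2825e+10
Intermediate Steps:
G(O) = 298/O
(450342 + G(322))*((√(166 + 105) - 323)*(-302) - 232079) = (450342 + 298/322)*((√(166 + 105) - 323)*(-302) - 232079) = (450342 + 298*(1/322))*((√271 - 323)*(-302) - 232079) = (450342 + 149/161)*((-323 + √271)*(-302) - 232079) = 72505211*((97546 - 302*√271) - 232079)/161 = 72505211*(-134533 - 302*√271)/161 = -1393477650209/23 - 21896573722*√271/161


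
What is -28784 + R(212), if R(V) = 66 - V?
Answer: -28930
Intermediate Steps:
-28784 + R(212) = -28784 + (66 - 1*212) = -28784 + (66 - 212) = -28784 - 146 = -28930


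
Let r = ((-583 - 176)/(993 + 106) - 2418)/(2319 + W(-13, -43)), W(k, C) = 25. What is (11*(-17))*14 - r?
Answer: -6741456467/2576056 ≈ -2617.0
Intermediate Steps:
r = -2658141/2576056 (r = ((-583 - 176)/(993 + 106) - 2418)/(2319 + 25) = (-759/1099 - 2418)/2344 = (-759*1/1099 - 2418)*(1/2344) = (-759/1099 - 2418)*(1/2344) = -2658141/1099*1/2344 = -2658141/2576056 ≈ -1.0319)
(11*(-17))*14 - r = (11*(-17))*14 - 1*(-2658141/2576056) = -187*14 + 2658141/2576056 = -2618 + 2658141/2576056 = -6741456467/2576056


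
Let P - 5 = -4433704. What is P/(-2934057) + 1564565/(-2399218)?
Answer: 6046887557177/7039442367426 ≈ 0.85900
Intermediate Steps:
P = -4433699 (P = 5 - 4433704 = -4433699)
P/(-2934057) + 1564565/(-2399218) = -4433699/(-2934057) + 1564565/(-2399218) = -4433699*(-1/2934057) + 1564565*(-1/2399218) = 4433699/2934057 - 1564565/2399218 = 6046887557177/7039442367426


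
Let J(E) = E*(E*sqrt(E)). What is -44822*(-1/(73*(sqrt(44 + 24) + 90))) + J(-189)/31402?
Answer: 13815/2008 - 307*sqrt(17)/2008 + 15309*I*sqrt(21)/4486 ≈ 6.2496 + 15.639*I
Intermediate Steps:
J(E) = E**(5/2) (J(E) = E*E**(3/2) = E**(5/2))
-44822*(-1/(73*(sqrt(44 + 24) + 90))) + J(-189)/31402 = -44822*(-1/(73*(sqrt(44 + 24) + 90))) + (-189)**(5/2)/31402 = -44822*(-1/(73*(sqrt(68) + 90))) + (107163*I*sqrt(21))*(1/31402) = -44822*(-1/(73*(2*sqrt(17) + 90))) + 15309*I*sqrt(21)/4486 = -44822*(-1/(73*(90 + 2*sqrt(17)))) + 15309*I*sqrt(21)/4486 = -44822/(-6570 - 146*sqrt(17)) + 15309*I*sqrt(21)/4486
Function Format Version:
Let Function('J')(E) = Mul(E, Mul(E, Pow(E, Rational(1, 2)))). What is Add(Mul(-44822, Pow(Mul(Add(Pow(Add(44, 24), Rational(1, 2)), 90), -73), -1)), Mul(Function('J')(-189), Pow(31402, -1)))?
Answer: Add(Rational(13815, 2008), Mul(Rational(-307, 2008), Pow(17, Rational(1, 2))), Mul(Rational(15309, 4486), I, Pow(21, Rational(1, 2)))) ≈ Add(6.2496, Mul(15.639, I))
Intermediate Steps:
Function('J')(E) = Pow(E, Rational(5, 2)) (Function('J')(E) = Mul(E, Pow(E, Rational(3, 2))) = Pow(E, Rational(5, 2)))
Add(Mul(-44822, Pow(Mul(Add(Pow(Add(44, 24), Rational(1, 2)), 90), -73), -1)), Mul(Function('J')(-189), Pow(31402, -1))) = Add(Mul(-44822, Pow(Mul(Add(Pow(Add(44, 24), Rational(1, 2)), 90), -73), -1)), Mul(Pow(-189, Rational(5, 2)), Pow(31402, -1))) = Add(Mul(-44822, Pow(Mul(Add(Pow(68, Rational(1, 2)), 90), -73), -1)), Mul(Mul(107163, I, Pow(21, Rational(1, 2))), Rational(1, 31402))) = Add(Mul(-44822, Pow(Mul(Add(Mul(2, Pow(17, Rational(1, 2))), 90), -73), -1)), Mul(Rational(15309, 4486), I, Pow(21, Rational(1, 2)))) = Add(Mul(-44822, Pow(Mul(Add(90, Mul(2, Pow(17, Rational(1, 2)))), -73), -1)), Mul(Rational(15309, 4486), I, Pow(21, Rational(1, 2)))) = Add(Mul(-44822, Pow(Add(-6570, Mul(-146, Pow(17, Rational(1, 2)))), -1)), Mul(Rational(15309, 4486), I, Pow(21, Rational(1, 2))))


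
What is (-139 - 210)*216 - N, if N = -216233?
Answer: 140849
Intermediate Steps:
(-139 - 210)*216 - N = (-139 - 210)*216 - 1*(-216233) = -349*216 + 216233 = -75384 + 216233 = 140849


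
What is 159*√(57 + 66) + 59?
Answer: 59 + 159*√123 ≈ 1822.4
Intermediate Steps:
159*√(57 + 66) + 59 = 159*√123 + 59 = 59 + 159*√123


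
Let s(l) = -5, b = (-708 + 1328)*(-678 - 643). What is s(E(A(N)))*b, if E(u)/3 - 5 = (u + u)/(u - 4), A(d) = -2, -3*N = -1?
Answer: 4095100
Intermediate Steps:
N = ⅓ (N = -⅓*(-1) = ⅓ ≈ 0.33333)
b = -819020 (b = 620*(-1321) = -819020)
E(u) = 15 + 6*u/(-4 + u) (E(u) = 15 + 3*((u + u)/(u - 4)) = 15 + 3*((2*u)/(-4 + u)) = 15 + 3*(2*u/(-4 + u)) = 15 + 6*u/(-4 + u))
s(E(A(N)))*b = -5*(-819020) = 4095100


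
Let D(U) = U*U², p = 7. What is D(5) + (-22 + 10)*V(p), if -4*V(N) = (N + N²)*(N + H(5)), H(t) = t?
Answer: 2141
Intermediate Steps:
D(U) = U³
V(N) = -(5 + N)*(N + N²)/4 (V(N) = -(N + N²)*(N + 5)/4 = -(N + N²)*(5 + N)/4 = -(5 + N)*(N + N²)/4)
D(5) + (-22 + 10)*V(p) = 5³ + (-22 + 10)*(-¼*7*(5 + 7² + 6*7)) = 125 - (-3)*7*(5 + 49 + 42) = 125 - (-3)*7*96 = 125 - 12*(-168) = 125 + 2016 = 2141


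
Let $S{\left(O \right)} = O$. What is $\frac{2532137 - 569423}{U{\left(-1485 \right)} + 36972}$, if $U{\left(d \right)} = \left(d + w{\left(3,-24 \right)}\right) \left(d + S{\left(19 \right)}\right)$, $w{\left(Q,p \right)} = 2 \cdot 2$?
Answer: $\frac{981357}{1104059} \approx 0.88886$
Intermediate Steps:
$w{\left(Q,p \right)} = 4$
$U{\left(d \right)} = \left(4 + d\right) \left(19 + d\right)$ ($U{\left(d \right)} = \left(d + 4\right) \left(d + 19\right) = \left(4 + d\right) \left(19 + d\right)$)
$\frac{2532137 - 569423}{U{\left(-1485 \right)} + 36972} = \frac{2532137 - 569423}{\left(76 + \left(-1485\right)^{2} + 23 \left(-1485\right)\right) + 36972} = \frac{2532137 + \left(-1603663 + 1034240\right)}{\left(76 + 2205225 - 34155\right) + 36972} = \frac{2532137 - 569423}{2171146 + 36972} = \frac{1962714}{2208118} = 1962714 \cdot \frac{1}{2208118} = \frac{981357}{1104059}$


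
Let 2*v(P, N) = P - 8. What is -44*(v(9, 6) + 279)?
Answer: -12298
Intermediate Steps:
v(P, N) = -4 + P/2 (v(P, N) = (P - 8)/2 = (-8 + P)/2 = -4 + P/2)
-44*(v(9, 6) + 279) = -44*((-4 + (1/2)*9) + 279) = -44*((-4 + 9/2) + 279) = -44*(1/2 + 279) = -44*559/2 = -12298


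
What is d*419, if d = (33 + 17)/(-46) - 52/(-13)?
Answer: 28073/23 ≈ 1220.6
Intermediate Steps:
d = 67/23 (d = 50*(-1/46) - 52*(-1/13) = -25/23 + 4 = 67/23 ≈ 2.9130)
d*419 = (67/23)*419 = 28073/23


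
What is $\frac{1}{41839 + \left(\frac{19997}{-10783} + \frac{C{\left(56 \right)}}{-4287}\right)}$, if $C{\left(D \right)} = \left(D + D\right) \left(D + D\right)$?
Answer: $\frac{46226721}{1933858790828} \approx 2.3904 \cdot 10^{-5}$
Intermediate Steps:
$C{\left(D \right)} = 4 D^{2}$ ($C{\left(D \right)} = 2 D 2 D = 4 D^{2}$)
$\frac{1}{41839 + \left(\frac{19997}{-10783} + \frac{C{\left(56 \right)}}{-4287}\right)} = \frac{1}{41839 + \left(\frac{19997}{-10783} + \frac{4 \cdot 56^{2}}{-4287}\right)} = \frac{1}{41839 + \left(19997 \left(- \frac{1}{10783}\right) + 4 \cdot 3136 \left(- \frac{1}{4287}\right)\right)} = \frac{1}{41839 + \left(- \frac{19997}{10783} + 12544 \left(- \frac{1}{4287}\right)\right)} = \frac{1}{41839 - \frac{220989091}{46226721}} = \frac{1}{\frac{1933858790828}{46226721}} = \frac{46226721}{1933858790828}$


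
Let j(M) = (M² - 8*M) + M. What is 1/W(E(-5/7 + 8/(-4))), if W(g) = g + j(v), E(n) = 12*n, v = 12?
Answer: 7/192 ≈ 0.036458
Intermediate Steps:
j(M) = M² - 7*M
W(g) = 60 + g (W(g) = g + 12*(-7 + 12) = g + 12*5 = g + 60 = 60 + g)
1/W(E(-5/7 + 8/(-4))) = 1/(60 + 12*(-5/7 + 8/(-4))) = 1/(60 + 12*(-5*⅐ + 8*(-¼))) = 1/(60 + 12*(-5/7 - 2)) = 1/(60 + 12*(-19/7)) = 1/(60 - 228/7) = 1/(192/7) = 7/192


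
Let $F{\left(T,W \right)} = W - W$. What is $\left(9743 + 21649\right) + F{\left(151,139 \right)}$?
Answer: $31392$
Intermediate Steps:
$F{\left(T,W \right)} = 0$
$\left(9743 + 21649\right) + F{\left(151,139 \right)} = \left(9743 + 21649\right) + 0 = 31392 + 0 = 31392$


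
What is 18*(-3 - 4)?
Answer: -126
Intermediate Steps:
18*(-3 - 4) = 18*(-7) = -126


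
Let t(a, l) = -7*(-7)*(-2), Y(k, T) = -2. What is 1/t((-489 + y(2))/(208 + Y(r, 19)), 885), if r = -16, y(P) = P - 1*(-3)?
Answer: -1/98 ≈ -0.010204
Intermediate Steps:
y(P) = 3 + P (y(P) = P + 3 = 3 + P)
t(a, l) = -98 (t(a, l) = 49*(-2) = -98)
1/t((-489 + y(2))/(208 + Y(r, 19)), 885) = 1/(-98) = -1/98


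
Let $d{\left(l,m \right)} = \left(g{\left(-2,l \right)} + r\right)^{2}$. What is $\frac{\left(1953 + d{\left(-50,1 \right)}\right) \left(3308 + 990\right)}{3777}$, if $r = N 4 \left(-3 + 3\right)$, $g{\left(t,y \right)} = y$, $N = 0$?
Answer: $\frac{19138994}{3777} \approx 5067.3$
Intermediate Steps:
$r = 0$ ($r = 0 \cdot 4 \left(-3 + 3\right) = 0 \cdot 0 = 0$)
$d{\left(l,m \right)} = l^{2}$ ($d{\left(l,m \right)} = \left(l + 0\right)^{2} = l^{2}$)
$\frac{\left(1953 + d{\left(-50,1 \right)}\right) \left(3308 + 990\right)}{3777} = \frac{\left(1953 + \left(-50\right)^{2}\right) \left(3308 + 990\right)}{3777} = \left(1953 + 2500\right) 4298 \cdot \frac{1}{3777} = 4453 \cdot 4298 \cdot \frac{1}{3777} = 19138994 \cdot \frac{1}{3777} = \frac{19138994}{3777}$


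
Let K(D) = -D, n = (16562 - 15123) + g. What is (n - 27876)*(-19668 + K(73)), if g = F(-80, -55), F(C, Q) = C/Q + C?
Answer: 5757877211/11 ≈ 5.2344e+8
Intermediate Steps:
F(C, Q) = C + C/Q
g = -864/11 (g = -80 - 80/(-55) = -80 - 80*(-1/55) = -80 + 16/11 = -864/11 ≈ -78.545)
n = 14965/11 (n = (16562 - 15123) - 864/11 = 1439 - 864/11 = 14965/11 ≈ 1360.5)
(n - 27876)*(-19668 + K(73)) = (14965/11 - 27876)*(-19668 - 1*73) = -291671*(-19668 - 73)/11 = -291671/11*(-19741) = 5757877211/11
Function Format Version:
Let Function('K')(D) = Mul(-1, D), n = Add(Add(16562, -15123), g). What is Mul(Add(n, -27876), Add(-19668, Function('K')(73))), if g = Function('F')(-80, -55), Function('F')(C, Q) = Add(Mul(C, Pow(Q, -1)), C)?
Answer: Rational(5757877211, 11) ≈ 5.2344e+8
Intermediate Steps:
Function('F')(C, Q) = Add(C, Mul(C, Pow(Q, -1)))
g = Rational(-864, 11) (g = Add(-80, Mul(-80, Pow(-55, -1))) = Add(-80, Mul(-80, Rational(-1, 55))) = Add(-80, Rational(16, 11)) = Rational(-864, 11) ≈ -78.545)
n = Rational(14965, 11) (n = Add(Add(16562, -15123), Rational(-864, 11)) = Add(1439, Rational(-864, 11)) = Rational(14965, 11) ≈ 1360.5)
Mul(Add(n, -27876), Add(-19668, Function('K')(73))) = Mul(Add(Rational(14965, 11), -27876), Add(-19668, Mul(-1, 73))) = Mul(Rational(-291671, 11), Add(-19668, -73)) = Mul(Rational(-291671, 11), -19741) = Rational(5757877211, 11)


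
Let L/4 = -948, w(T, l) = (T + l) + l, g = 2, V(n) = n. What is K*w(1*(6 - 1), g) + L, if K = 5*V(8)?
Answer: -3432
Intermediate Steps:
w(T, l) = T + 2*l
L = -3792 (L = 4*(-948) = -3792)
K = 40 (K = 5*8 = 40)
K*w(1*(6 - 1), g) + L = 40*(1*(6 - 1) + 2*2) - 3792 = 40*(1*5 + 4) - 3792 = 40*(5 + 4) - 3792 = 40*9 - 3792 = 360 - 3792 = -3432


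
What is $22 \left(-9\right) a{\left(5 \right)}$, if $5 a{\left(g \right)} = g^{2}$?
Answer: $-990$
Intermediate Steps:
$a{\left(g \right)} = \frac{g^{2}}{5}$
$22 \left(-9\right) a{\left(5 \right)} = 22 \left(-9\right) \frac{5^{2}}{5} = - 198 \cdot \frac{1}{5} \cdot 25 = \left(-198\right) 5 = -990$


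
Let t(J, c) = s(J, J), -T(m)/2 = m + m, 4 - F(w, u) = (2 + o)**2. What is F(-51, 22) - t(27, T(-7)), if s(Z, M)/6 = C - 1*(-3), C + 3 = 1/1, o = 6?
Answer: -66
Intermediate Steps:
C = -2 (C = -3 + 1/1 = -3 + 1 = -2)
F(w, u) = -60 (F(w, u) = 4 - (2 + 6)**2 = 4 - 1*8**2 = 4 - 1*64 = 4 - 64 = -60)
T(m) = -4*m (T(m) = -2*(m + m) = -4*m)
s(Z, M) = 6 (s(Z, M) = 6*(-2 - 1*(-3)) = 6*(-2 + 3) = 6*1 = 6)
t(J, c) = 6
F(-51, 22) - t(27, T(-7)) = -60 - 1*6 = -60 - 6 = -66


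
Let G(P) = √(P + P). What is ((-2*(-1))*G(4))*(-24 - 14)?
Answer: -152*√2 ≈ -214.96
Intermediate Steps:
G(P) = √2*√P (G(P) = √(2*P) = √2*√P)
((-2*(-1))*G(4))*(-24 - 14) = ((-2*(-1))*(√2*√4))*(-24 - 14) = (2*(√2*2))*(-38) = (2*(2*√2))*(-38) = (4*√2)*(-38) = -152*√2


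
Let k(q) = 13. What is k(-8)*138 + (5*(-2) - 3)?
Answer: 1781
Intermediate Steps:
k(-8)*138 + (5*(-2) - 3) = 13*138 + (5*(-2) - 3) = 1794 + (-10 - 3) = 1794 - 13 = 1781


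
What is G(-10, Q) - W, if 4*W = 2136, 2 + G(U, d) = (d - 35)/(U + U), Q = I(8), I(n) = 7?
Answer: -2673/5 ≈ -534.60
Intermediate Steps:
Q = 7
G(U, d) = -2 + (-35 + d)/(2*U) (G(U, d) = -2 + (d - 35)/(U + U) = -2 + (-35 + d)/((2*U)) = -2 + (-35 + d)*(1/(2*U)) = -2 + (-35 + d)/(2*U))
W = 534 (W = (¼)*2136 = 534)
G(-10, Q) - W = (½)*(-35 + 7 - 4*(-10))/(-10) - 1*534 = (½)*(-⅒)*(-35 + 7 + 40) - 534 = (½)*(-⅒)*12 - 534 = -⅗ - 534 = -2673/5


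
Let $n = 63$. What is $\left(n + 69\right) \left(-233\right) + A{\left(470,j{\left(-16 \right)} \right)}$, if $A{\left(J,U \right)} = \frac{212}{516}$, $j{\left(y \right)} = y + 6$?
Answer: $- \frac{3967471}{129} \approx -30756.0$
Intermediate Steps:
$j{\left(y \right)} = 6 + y$
$A{\left(J,U \right)} = \frac{53}{129}$ ($A{\left(J,U \right)} = 212 \cdot \frac{1}{516} = \frac{53}{129}$)
$\left(n + 69\right) \left(-233\right) + A{\left(470,j{\left(-16 \right)} \right)} = \left(63 + 69\right) \left(-233\right) + \frac{53}{129} = 132 \left(-233\right) + \frac{53}{129} = -30756 + \frac{53}{129} = - \frac{3967471}{129}$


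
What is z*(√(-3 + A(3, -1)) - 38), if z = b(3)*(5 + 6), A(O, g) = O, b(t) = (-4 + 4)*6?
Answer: 0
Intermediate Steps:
b(t) = 0 (b(t) = 0*6 = 0)
z = 0 (z = 0*(5 + 6) = 0*11 = 0)
z*(√(-3 + A(3, -1)) - 38) = 0*(√(-3 + 3) - 38) = 0*(√0 - 38) = 0*(0 - 38) = 0*(-38) = 0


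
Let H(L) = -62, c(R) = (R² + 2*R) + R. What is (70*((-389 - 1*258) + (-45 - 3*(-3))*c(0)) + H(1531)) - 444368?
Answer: -489720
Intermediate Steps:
c(R) = R² + 3*R
(70*((-389 - 1*258) + (-45 - 3*(-3))*c(0)) + H(1531)) - 444368 = (70*((-389 - 1*258) + (-45 - 3*(-3))*(0*(3 + 0))) - 62) - 444368 = (70*((-389 - 258) + (-45 - 1*(-9))*(0*3)) - 62) - 444368 = (70*(-647 + (-45 + 9)*0) - 62) - 444368 = (70*(-647 - 36*0) - 62) - 444368 = (70*(-647 + 0) - 62) - 444368 = (70*(-647) - 62) - 444368 = (-45290 - 62) - 444368 = -45352 - 444368 = -489720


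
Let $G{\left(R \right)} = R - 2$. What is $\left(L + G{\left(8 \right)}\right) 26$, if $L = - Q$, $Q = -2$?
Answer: $208$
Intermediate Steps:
$L = 2$ ($L = \left(-1\right) \left(-2\right) = 2$)
$G{\left(R \right)} = -2 + R$ ($G{\left(R \right)} = R - 2 = -2 + R$)
$\left(L + G{\left(8 \right)}\right) 26 = \left(2 + \left(-2 + 8\right)\right) 26 = \left(2 + 6\right) 26 = 8 \cdot 26 = 208$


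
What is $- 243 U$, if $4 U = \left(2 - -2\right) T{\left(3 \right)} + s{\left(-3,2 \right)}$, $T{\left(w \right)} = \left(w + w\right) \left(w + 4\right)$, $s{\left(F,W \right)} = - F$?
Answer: $- \frac{41553}{4} \approx -10388.0$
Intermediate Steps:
$T{\left(w \right)} = 2 w \left(4 + w\right)$
$U = \frac{171}{4}$ ($U = \frac{\left(2 - -2\right) 2 \cdot 3 \left(4 + 3\right) - -3}{4} = \frac{\left(2 + 2\right) 2 \cdot 3 \cdot 7 + 3}{4} = \frac{4 \cdot 42 + 3}{4} = \frac{168 + 3}{4} = \frac{1}{4} \cdot 171 = \frac{171}{4} \approx 42.75$)
$- 243 U = \left(-243\right) \frac{171}{4} = - \frac{41553}{4}$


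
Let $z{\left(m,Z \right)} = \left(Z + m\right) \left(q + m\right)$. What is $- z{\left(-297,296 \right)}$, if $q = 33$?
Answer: $-264$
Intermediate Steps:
$z{\left(m,Z \right)} = \left(33 + m\right) \left(Z + m\right)$ ($z{\left(m,Z \right)} = \left(Z + m\right) \left(33 + m\right) = \left(33 + m\right) \left(Z + m\right)$)
$- z{\left(-297,296 \right)} = - (\left(-297\right)^{2} + 33 \cdot 296 + 33 \left(-297\right) + 296 \left(-297\right)) = - (88209 + 9768 - 9801 - 87912) = \left(-1\right) 264 = -264$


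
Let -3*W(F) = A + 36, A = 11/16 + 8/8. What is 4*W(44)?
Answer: -201/4 ≈ -50.250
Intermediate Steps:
A = 27/16 (A = 11*(1/16) + 8*(⅛) = 11/16 + 1 = 27/16 ≈ 1.6875)
W(F) = -201/16 (W(F) = -(27/16 + 36)/3 = -⅓*603/16 = -201/16)
4*W(44) = 4*(-201/16) = -201/4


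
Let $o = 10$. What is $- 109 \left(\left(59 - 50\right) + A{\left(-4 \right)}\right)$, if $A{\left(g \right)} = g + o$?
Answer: $-1635$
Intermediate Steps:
$A{\left(g \right)} = 10 + g$ ($A{\left(g \right)} = g + 10 = 10 + g$)
$- 109 \left(\left(59 - 50\right) + A{\left(-4 \right)}\right) = - 109 \left(\left(59 - 50\right) + \left(10 - 4\right)\right) = - 109 \left(9 + 6\right) = \left(-109\right) 15 = -1635$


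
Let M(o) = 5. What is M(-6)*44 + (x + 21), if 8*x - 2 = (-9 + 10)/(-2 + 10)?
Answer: 15441/64 ≈ 241.27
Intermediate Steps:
x = 17/64 (x = ¼ + ((-9 + 10)/(-2 + 10))/8 = ¼ + (1/8)/8 = ¼ + (1*(⅛))/8 = ¼ + (⅛)*(⅛) = ¼ + 1/64 = 17/64 ≈ 0.26563)
M(-6)*44 + (x + 21) = 5*44 + (17/64 + 21) = 220 + 1361/64 = 15441/64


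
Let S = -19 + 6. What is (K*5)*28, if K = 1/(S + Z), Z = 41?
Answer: 5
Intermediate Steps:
S = -13
K = 1/28 (K = 1/(-13 + 41) = 1/28 ≈ 0.035714)
(K*5)*28 = ((1/28)*5)*28 = (5/28)*28 = 5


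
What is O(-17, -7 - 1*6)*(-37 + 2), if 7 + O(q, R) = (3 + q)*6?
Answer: 3185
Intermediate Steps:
O(q, R) = 11 + 6*q (O(q, R) = -7 + (3 + q)*6 = -7 + (18 + 6*q) = 11 + 6*q)
O(-17, -7 - 1*6)*(-37 + 2) = (11 + 6*(-17))*(-37 + 2) = (11 - 102)*(-35) = -91*(-35) = 3185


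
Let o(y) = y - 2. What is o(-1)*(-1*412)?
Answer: 1236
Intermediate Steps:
o(y) = -2 + y
o(-1)*(-1*412) = (-2 - 1)*(-1*412) = -3*(-412) = 1236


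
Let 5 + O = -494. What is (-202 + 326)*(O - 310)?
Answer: -100316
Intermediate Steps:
O = -499 (O = -5 - 494 = -499)
(-202 + 326)*(O - 310) = (-202 + 326)*(-499 - 310) = 124*(-809) = -100316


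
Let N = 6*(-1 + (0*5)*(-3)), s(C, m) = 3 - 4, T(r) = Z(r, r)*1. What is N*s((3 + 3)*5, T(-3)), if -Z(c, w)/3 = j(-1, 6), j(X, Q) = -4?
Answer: 6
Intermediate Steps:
Z(c, w) = 12 (Z(c, w) = -3*(-4) = 12)
T(r) = 12 (T(r) = 12*1 = 12)
s(C, m) = -1
N = -6 (N = 6*(-1 + 0*(-3)) = 6*(-1 + 0) = 6*(-1) = -6)
N*s((3 + 3)*5, T(-3)) = -6*(-1) = 6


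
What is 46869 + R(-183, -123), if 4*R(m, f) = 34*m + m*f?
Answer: 203763/4 ≈ 50941.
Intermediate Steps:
R(m, f) = 17*m/2 + f*m/4 (R(m, f) = (34*m + m*f)/4 = (34*m + f*m)/4 = 17*m/2 + f*m/4)
46869 + R(-183, -123) = 46869 + (¼)*(-183)*(34 - 123) = 46869 + (¼)*(-183)*(-89) = 46869 + 16287/4 = 203763/4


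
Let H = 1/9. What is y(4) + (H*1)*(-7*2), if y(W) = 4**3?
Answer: 562/9 ≈ 62.444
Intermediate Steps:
y(W) = 64
H = 1/9 (H = 1*(1/9) = 1/9 ≈ 0.11111)
y(4) + (H*1)*(-7*2) = 64 + ((1/9)*1)*(-7*2) = 64 + (1/9)*(-14) = 64 - 14/9 = 562/9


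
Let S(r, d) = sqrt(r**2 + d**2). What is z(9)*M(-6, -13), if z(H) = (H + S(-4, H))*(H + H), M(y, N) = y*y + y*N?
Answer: 18468 + 2052*sqrt(97) ≈ 38678.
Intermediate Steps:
M(y, N) = y**2 + N*y
S(r, d) = sqrt(d**2 + r**2)
z(H) = 2*H*(H + sqrt(16 + H**2)) (z(H) = (H + sqrt(H**2 + (-4)**2))*(H + H) = (H + sqrt(H**2 + 16))*(2*H) = (H + sqrt(16 + H**2))*(2*H) = 2*H*(H + sqrt(16 + H**2)))
z(9)*M(-6, -13) = (2*9*(9 + sqrt(16 + 9**2)))*(-6*(-13 - 6)) = (2*9*(9 + sqrt(16 + 81)))*(-6*(-19)) = (2*9*(9 + sqrt(97)))*114 = (162 + 18*sqrt(97))*114 = 18468 + 2052*sqrt(97)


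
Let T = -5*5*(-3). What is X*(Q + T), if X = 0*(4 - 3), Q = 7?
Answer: 0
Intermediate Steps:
X = 0 (X = 0*1 = 0)
T = 75 (T = -25*(-3) = 75)
X*(Q + T) = 0*(7 + 75) = 0*82 = 0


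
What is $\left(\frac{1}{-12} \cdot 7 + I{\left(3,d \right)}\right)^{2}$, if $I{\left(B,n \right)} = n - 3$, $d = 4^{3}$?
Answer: $\frac{525625}{144} \approx 3650.2$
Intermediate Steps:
$d = 64$
$I{\left(B,n \right)} = -3 + n$ ($I{\left(B,n \right)} = n - 3 = -3 + n$)
$\left(\frac{1}{-12} \cdot 7 + I{\left(3,d \right)}\right)^{2} = \left(\frac{1}{-12} \cdot 7 + \left(-3 + 64\right)\right)^{2} = \left(\left(- \frac{1}{12}\right) 7 + 61\right)^{2} = \left(- \frac{7}{12} + 61\right)^{2} = \left(\frac{725}{12}\right)^{2} = \frac{525625}{144}$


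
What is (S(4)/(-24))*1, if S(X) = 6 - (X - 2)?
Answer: -1/6 ≈ -0.16667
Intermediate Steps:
S(X) = 8 - X (S(X) = 6 - (-2 + X) = 6 + (2 - X) = 8 - X)
(S(4)/(-24))*1 = ((8 - 1*4)/(-24))*1 = ((8 - 4)*(-1/24))*1 = (4*(-1/24))*1 = -1/6*1 = -1/6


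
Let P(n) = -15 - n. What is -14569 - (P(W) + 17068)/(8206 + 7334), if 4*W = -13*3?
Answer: -905677291/62160 ≈ -14570.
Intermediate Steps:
W = -39/4 (W = (-13*3)/4 = (¼)*(-39) = -39/4 ≈ -9.7500)
-14569 - (P(W) + 17068)/(8206 + 7334) = -14569 - ((-15 - 1*(-39/4)) + 17068)/(8206 + 7334) = -14569 - ((-15 + 39/4) + 17068)/15540 = -14569 - (-21/4 + 17068)/15540 = -14569 - 68251/(4*15540) = -14569 - 1*68251/62160 = -14569 - 68251/62160 = -905677291/62160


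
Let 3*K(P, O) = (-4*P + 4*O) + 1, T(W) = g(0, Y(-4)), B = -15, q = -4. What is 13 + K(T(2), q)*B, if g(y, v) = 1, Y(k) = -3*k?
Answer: 108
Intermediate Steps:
T(W) = 1
K(P, O) = 1/3 - 4*P/3 + 4*O/3 (K(P, O) = ((-4*P + 4*O) + 1)/3 = (1 - 4*P + 4*O)/3 = 1/3 - 4*P/3 + 4*O/3)
13 + K(T(2), q)*B = 13 + (1/3 - 4/3*1 + (4/3)*(-4))*(-15) = 13 + (1/3 - 4/3 - 16/3)*(-15) = 13 - 19/3*(-15) = 13 + 95 = 108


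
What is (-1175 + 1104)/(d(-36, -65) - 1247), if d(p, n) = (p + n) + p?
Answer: 71/1384 ≈ 0.051301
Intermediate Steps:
d(p, n) = n + 2*p (d(p, n) = (n + p) + p = n + 2*p)
(-1175 + 1104)/(d(-36, -65) - 1247) = (-1175 + 1104)/((-65 + 2*(-36)) - 1247) = -71/((-65 - 72) - 1247) = -71/(-137 - 1247) = -71/(-1384) = -71*(-1/1384) = 71/1384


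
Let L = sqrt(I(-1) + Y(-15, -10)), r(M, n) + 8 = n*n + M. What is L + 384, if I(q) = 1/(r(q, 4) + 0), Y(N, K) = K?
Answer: 384 + I*sqrt(483)/7 ≈ 384.0 + 3.1396*I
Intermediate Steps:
r(M, n) = -8 + M + n**2 (r(M, n) = -8 + (n*n + M) = -8 + (n**2 + M) = -8 + (M + n**2) = -8 + M + n**2)
I(q) = 1/(8 + q) (I(q) = 1/((-8 + q + 4**2) + 0) = 1/((-8 + q + 16) + 0) = 1/((8 + q) + 0) = 1/(8 + q))
L = I*sqrt(483)/7 (L = sqrt(1/(8 - 1) - 10) = sqrt(1/7 - 10) = sqrt(-69/7) = I*sqrt(483)/7 ≈ 3.1396*I)
L + 384 = I*sqrt(483)/7 + 384 = 384 + I*sqrt(483)/7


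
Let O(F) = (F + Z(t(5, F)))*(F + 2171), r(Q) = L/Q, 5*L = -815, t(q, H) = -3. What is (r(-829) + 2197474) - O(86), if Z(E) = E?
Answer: 1666408710/829 ≈ 2.0101e+6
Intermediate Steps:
L = -163 (L = (⅕)*(-815) = -163)
r(Q) = -163/Q
O(F) = (-3 + F)*(2171 + F) (O(F) = (F - 3)*(F + 2171) = (-3 + F)*(2171 + F))
(r(-829) + 2197474) - O(86) = (-163/(-829) + 2197474) - (-6513 + 86² + 2168*86) = (-163*(-1/829) + 2197474) - (-6513 + 7396 + 186448) = (163/829 + 2197474) - 1*187331 = 1821706109/829 - 187331 = 1666408710/829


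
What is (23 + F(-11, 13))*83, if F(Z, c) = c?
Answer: 2988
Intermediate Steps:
(23 + F(-11, 13))*83 = (23 + 13)*83 = 36*83 = 2988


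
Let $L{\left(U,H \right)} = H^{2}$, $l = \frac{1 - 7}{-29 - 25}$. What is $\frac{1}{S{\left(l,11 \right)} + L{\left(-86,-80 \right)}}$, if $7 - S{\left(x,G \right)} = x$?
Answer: $\frac{9}{57662} \approx 0.00015608$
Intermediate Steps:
$l = \frac{1}{9}$ ($l = - \frac{6}{-54} = \left(-6\right) \left(- \frac{1}{54}\right) = \frac{1}{9} \approx 0.11111$)
$S{\left(x,G \right)} = 7 - x$
$\frac{1}{S{\left(l,11 \right)} + L{\left(-86,-80 \right)}} = \frac{1}{\left(7 - \frac{1}{9}\right) + \left(-80\right)^{2}} = \frac{1}{\left(7 - \frac{1}{9}\right) + 6400} = \frac{1}{\frac{62}{9} + 6400} = \frac{1}{\frac{57662}{9}} = \frac{9}{57662}$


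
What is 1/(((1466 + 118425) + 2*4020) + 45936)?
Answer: 1/173867 ≈ 5.7515e-6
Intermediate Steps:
1/(((1466 + 118425) + 2*4020) + 45936) = 1/((119891 + 8040) + 45936) = 1/(127931 + 45936) = 1/173867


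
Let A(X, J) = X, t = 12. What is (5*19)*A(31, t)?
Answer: 2945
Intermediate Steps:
(5*19)*A(31, t) = (5*19)*31 = 95*31 = 2945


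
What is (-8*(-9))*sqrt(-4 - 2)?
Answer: 72*I*sqrt(6) ≈ 176.36*I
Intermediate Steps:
(-8*(-9))*sqrt(-4 - 2) = 72*sqrt(-6) = 72*(I*sqrt(6)) = 72*I*sqrt(6)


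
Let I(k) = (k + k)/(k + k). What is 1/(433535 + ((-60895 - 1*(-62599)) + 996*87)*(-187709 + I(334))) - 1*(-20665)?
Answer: 342722712111144/16584694513 ≈ 20665.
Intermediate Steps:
I(k) = 1 (I(k) = (2*k)/((2*k)) = (2*k)*(1/(2*k)) = 1)
1/(433535 + ((-60895 - 1*(-62599)) + 996*87)*(-187709 + I(334))) - 1*(-20665) = 1/(433535 + ((-60895 - 1*(-62599)) + 996*87)*(-187709 + 1)) - 1*(-20665) = 1/(433535 + ((-60895 + 62599) + 86652)*(-187708)) + 20665 = 1/(433535 + (1704 + 86652)*(-187708)) + 20665 = 1/(433535 + 88356*(-187708)) + 20665 = 1/(433535 - 16585128048) + 20665 = 1/(-16584694513) + 20665 = -1/16584694513 + 20665 = 342722712111144/16584694513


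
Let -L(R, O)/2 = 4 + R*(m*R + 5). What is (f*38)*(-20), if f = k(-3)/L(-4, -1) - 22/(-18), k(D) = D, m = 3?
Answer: -69445/72 ≈ -964.51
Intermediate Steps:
L(R, O) = -8 - 2*R*(5 + 3*R) (L(R, O) = -2*(4 + R*(3*R + 5)) = -2*(4 + R*(5 + 3*R)) = -8 - 2*R*(5 + 3*R))
f = 731/576 (f = -3/(-8 - 10*(-4) - 6*(-4)²) - 22/(-18) = -3/(-8 + 40 - 6*16) - 22*(-1/18) = -3/(-8 + 40 - 96) + 11/9 = -3/(-64) + 11/9 = -3*(-1/64) + 11/9 = 3/64 + 11/9 = 731/576 ≈ 1.2691)
(f*38)*(-20) = ((731/576)*38)*(-20) = (13889/288)*(-20) = -69445/72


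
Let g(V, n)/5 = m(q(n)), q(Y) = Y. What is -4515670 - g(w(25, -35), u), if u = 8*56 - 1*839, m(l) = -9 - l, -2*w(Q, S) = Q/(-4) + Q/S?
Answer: -4517580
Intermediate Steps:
w(Q, S) = Q/8 - Q/(2*S) (w(Q, S) = -(Q/(-4) + Q/S)/2 = -(Q*(-¼) + Q/S)/2 = -(-Q/4 + Q/S)/2 = Q/8 - Q/(2*S))
u = -391 (u = 448 - 839 = -391)
g(V, n) = -45 - 5*n (g(V, n) = 5*(-9 - n) = -45 - 5*n)
-4515670 - g(w(25, -35), u) = -4515670 - (-45 - 5*(-391)) = -4515670 - (-45 + 1955) = -4515670 - 1*1910 = -4515670 - 1910 = -4517580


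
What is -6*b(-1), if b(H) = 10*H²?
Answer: -60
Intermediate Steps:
-6*b(-1) = -60*(-1)² = -60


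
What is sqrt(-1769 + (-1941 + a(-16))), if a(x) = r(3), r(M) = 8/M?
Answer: I*sqrt(33366)/3 ≈ 60.888*I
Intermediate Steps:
a(x) = 8/3
sqrt(-1769 + (-1941 + a(-16))) = sqrt(-1769 + (-1941 + 8/3)) = sqrt(-1769 - 5815/3) = sqrt(-11122/3) = I*sqrt(33366)/3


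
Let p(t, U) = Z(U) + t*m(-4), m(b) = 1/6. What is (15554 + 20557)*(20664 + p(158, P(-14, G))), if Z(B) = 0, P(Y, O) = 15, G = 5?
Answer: 747148627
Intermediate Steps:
m(b) = ⅙
p(t, U) = t/6 (p(t, U) = 0 + t*(⅙) = 0 + t/6 = t/6)
(15554 + 20557)*(20664 + p(158, P(-14, G))) = (15554 + 20557)*(20664 + (⅙)*158) = 36111*(20664 + 79/3) = 36111*(62071/3) = 747148627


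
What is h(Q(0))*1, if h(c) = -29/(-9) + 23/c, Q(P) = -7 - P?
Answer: -4/63 ≈ -0.063492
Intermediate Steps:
h(c) = 29/9 + 23/c (h(c) = -29*(-⅑) + 23/c = 29/9 + 23/c)
h(Q(0))*1 = (29/9 + 23/(-7 - 1*0))*1 = (29/9 + 23/(-7 + 0))*1 = (29/9 + 23/(-7))*1 = (29/9 + 23*(-⅐))*1 = (29/9 - 23/7)*1 = -4/63*1 = -4/63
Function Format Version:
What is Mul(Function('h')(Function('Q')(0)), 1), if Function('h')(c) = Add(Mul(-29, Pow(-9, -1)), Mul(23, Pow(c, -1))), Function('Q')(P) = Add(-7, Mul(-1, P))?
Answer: Rational(-4, 63) ≈ -0.063492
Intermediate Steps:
Function('h')(c) = Add(Rational(29, 9), Mul(23, Pow(c, -1))) (Function('h')(c) = Add(Mul(-29, Rational(-1, 9)), Mul(23, Pow(c, -1))) = Add(Rational(29, 9), Mul(23, Pow(c, -1))))
Mul(Function('h')(Function('Q')(0)), 1) = Mul(Add(Rational(29, 9), Mul(23, Pow(Add(-7, Mul(-1, 0)), -1))), 1) = Mul(Add(Rational(29, 9), Mul(23, Pow(Add(-7, 0), -1))), 1) = Mul(Add(Rational(29, 9), Mul(23, Pow(-7, -1))), 1) = Mul(Add(Rational(29, 9), Mul(23, Rational(-1, 7))), 1) = Mul(Add(Rational(29, 9), Rational(-23, 7)), 1) = Mul(Rational(-4, 63), 1) = Rational(-4, 63)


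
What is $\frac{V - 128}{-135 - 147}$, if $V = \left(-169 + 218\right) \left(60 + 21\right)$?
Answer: $- \frac{3841}{282} \approx -13.621$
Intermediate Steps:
$V = 3969$ ($V = 49 \cdot 81 = 3969$)
$\frac{V - 128}{-135 - 147} = \frac{3969 - 128}{-135 - 147} = \frac{3841}{-135 - 147} = \frac{3841}{-282} = 3841 \left(- \frac{1}{282}\right) = - \frac{3841}{282}$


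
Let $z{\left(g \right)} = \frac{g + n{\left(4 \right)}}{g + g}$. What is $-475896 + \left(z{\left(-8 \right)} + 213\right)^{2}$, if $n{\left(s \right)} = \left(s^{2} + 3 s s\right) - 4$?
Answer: $- \frac{6910415}{16} \approx -4.319 \cdot 10^{5}$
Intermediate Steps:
$n{\left(s \right)} = -4 + 4 s^{2}$ ($n{\left(s \right)} = \left(s^{2} + 3 s^{2}\right) - 4 = 4 s^{2} - 4 = -4 + 4 s^{2}$)
$z{\left(g \right)} = \frac{60 + g}{2 g}$ ($z{\left(g \right)} = \frac{g - \left(4 - 4 \cdot 4^{2}\right)}{g + g} = \frac{g + \left(-4 + 4 \cdot 16\right)}{2 g} = \left(g + \left(-4 + 64\right)\right) \frac{1}{2 g} = \left(g + 60\right) \frac{1}{2 g} = \left(60 + g\right) \frac{1}{2 g} = \frac{60 + g}{2 g}$)
$-475896 + \left(z{\left(-8 \right)} + 213\right)^{2} = -475896 + \left(\frac{60 - 8}{2 \left(-8\right)} + 213\right)^{2} = -475896 + \left(\frac{1}{2} \left(- \frac{1}{8}\right) 52 + 213\right)^{2} = -475896 + \left(- \frac{13}{4} + 213\right)^{2} = -475896 + \left(\frac{839}{4}\right)^{2} = -475896 + \frac{703921}{16} = - \frac{6910415}{16}$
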